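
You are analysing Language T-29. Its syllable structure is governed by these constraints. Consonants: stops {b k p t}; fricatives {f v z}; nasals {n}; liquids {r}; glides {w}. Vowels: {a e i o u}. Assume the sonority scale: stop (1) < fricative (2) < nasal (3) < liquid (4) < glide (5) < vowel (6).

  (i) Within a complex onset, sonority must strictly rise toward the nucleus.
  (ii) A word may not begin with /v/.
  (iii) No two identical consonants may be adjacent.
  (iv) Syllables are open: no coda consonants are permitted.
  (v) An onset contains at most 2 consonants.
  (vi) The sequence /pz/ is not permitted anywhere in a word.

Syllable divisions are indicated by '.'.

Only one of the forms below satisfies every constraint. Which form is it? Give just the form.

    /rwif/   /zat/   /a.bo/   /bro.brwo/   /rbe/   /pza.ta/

/a.bo/

/rwif/ — violates constraint (iv): syllable 1 coda /f/ has 1 consonant (> 0) → not permitted
/zat/ — violates constraint (iv): syllable 1 coda /t/ has 1 consonant (> 0) → not permitted
/a.bo/ — σ1 onset /∅/, coda /∅/ ok; σ2 onset /b/, coda /∅/ ok → permitted
/bro.brwo/ — violates constraint (v): syllable 2 onset /brw/ has 3 consonants (> 2) → not permitted
/rbe/ — violates constraint (i): syllable 1 onset /rb/: /r/ (liquid, 4) → /b/ (stop, 1) does not rise → not permitted
/pza.ta/ — violates constraint (vi): contains banned sequence /pz/ → not permitted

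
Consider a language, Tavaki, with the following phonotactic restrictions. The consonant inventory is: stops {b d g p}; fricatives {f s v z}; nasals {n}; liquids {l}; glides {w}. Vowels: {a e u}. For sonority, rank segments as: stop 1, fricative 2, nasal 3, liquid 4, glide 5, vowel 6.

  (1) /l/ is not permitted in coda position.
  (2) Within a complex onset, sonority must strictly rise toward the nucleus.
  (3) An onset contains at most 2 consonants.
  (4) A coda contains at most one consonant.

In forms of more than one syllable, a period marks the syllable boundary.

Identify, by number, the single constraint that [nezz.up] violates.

4

[nezz.up]: syllable 1 coda /zz/ has 2 consonants (> 1).
This is a violation of constraint 4: "A coda contains at most one consonant."
The remaining constraints (1, 2, 3) are satisfied.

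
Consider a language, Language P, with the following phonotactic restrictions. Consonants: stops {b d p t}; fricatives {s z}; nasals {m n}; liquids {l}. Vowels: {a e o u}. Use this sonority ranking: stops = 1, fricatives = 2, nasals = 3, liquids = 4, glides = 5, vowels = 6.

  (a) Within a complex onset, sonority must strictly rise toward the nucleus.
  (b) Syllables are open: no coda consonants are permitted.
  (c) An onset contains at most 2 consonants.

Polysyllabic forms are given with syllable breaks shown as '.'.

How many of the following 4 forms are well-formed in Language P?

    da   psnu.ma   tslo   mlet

1

da — σ1 onset /d/, coda /∅/ ok → well-formed
psnu.ma — violates constraint (c): syllable 1 onset /psn/ has 3 consonants (> 2) → ill-formed
tslo — violates constraint (c): syllable 1 onset /tsl/ has 3 consonants (> 2) → ill-formed
mlet — violates constraint (b): syllable 1 coda /t/ has 1 consonant (> 0) → ill-formed
Well-formed: da → 1.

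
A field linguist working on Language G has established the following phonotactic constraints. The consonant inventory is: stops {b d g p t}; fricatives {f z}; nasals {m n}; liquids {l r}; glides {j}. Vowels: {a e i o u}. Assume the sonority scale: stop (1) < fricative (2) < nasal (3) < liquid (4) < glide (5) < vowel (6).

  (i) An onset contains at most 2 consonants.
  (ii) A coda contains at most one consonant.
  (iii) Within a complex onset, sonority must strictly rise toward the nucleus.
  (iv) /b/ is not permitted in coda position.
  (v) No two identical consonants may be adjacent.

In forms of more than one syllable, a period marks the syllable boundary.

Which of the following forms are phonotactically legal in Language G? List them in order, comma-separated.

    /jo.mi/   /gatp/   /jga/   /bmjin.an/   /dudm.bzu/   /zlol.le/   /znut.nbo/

/jo.mi/

/jo.mi/ — σ1 onset /j/, coda /∅/ ok; σ2 onset /m/, coda /∅/ ok → phonotactically legal
/gatp/ — violates constraint (ii): syllable 1 coda /tp/ has 2 consonants (> 1) → phonotactically illegal
/jga/ — violates constraint (iii): syllable 1 onset /jg/: /j/ (glide, 5) → /g/ (stop, 1) does not rise → phonotactically illegal
/bmjin.an/ — violates constraint (i): syllable 1 onset /bmj/ has 3 consonants (> 2) → phonotactically illegal
/dudm.bzu/ — violates constraint (ii): syllable 1 coda /dm/ has 2 consonants (> 1) → phonotactically illegal
/zlol.le/ — violates constraint (v): adjacent identical consonants /ll/ → phonotactically illegal
/znut.nbo/ — violates constraint (iii): syllable 2 onset /nb/: /n/ (nasal, 3) → /b/ (stop, 1) does not rise → phonotactically illegal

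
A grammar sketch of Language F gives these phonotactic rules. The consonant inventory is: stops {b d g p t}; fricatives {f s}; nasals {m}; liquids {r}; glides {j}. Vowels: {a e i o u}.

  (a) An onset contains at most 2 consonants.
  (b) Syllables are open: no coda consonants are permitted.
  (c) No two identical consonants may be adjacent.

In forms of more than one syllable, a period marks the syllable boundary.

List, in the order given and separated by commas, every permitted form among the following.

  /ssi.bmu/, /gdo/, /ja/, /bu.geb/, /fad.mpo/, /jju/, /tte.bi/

/gdo/, /ja/

/ssi.bmu/ — violates constraint (c): adjacent identical consonants /ss/ → not permitted
/gdo/ — σ1 onset /gd/ (2C), coda /∅/ ok → permitted
/ja/ — σ1 onset /j/, coda /∅/ ok → permitted
/bu.geb/ — violates constraint (b): syllable 2 coda /b/ has 1 consonant (> 0) → not permitted
/fad.mpo/ — violates constraint (b): syllable 1 coda /d/ has 1 consonant (> 0) → not permitted
/jju/ — violates constraint (c): adjacent identical consonants /jj/ → not permitted
/tte.bi/ — violates constraint (c): adjacent identical consonants /tt/ → not permitted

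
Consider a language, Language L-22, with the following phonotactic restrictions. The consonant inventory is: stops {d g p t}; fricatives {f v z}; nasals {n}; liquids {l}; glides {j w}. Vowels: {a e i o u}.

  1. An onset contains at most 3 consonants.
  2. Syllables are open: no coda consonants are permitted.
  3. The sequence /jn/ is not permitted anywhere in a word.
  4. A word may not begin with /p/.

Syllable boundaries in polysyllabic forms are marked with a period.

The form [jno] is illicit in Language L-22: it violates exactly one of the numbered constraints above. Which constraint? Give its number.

3

[jno]: contains banned sequence /jn/.
This is a violation of constraint 3: "The sequence /jn/ is not permitted anywhere in a word."
The remaining constraints (1, 2, 4) are satisfied.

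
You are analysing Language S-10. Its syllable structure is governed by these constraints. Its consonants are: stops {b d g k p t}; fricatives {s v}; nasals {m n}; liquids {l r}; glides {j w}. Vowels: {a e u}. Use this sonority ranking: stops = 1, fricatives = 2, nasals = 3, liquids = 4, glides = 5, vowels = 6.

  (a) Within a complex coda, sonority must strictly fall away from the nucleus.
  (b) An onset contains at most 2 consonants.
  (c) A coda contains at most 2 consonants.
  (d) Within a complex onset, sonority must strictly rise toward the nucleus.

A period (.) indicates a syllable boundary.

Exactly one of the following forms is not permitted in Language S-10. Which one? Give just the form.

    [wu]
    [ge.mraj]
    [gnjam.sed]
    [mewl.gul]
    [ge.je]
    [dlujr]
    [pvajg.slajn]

[wu] — σ1 onset /w/, coda /∅/ ok → permitted
[ge.mraj] — σ1 onset /g/, coda /∅/ ok; σ2 onset /mr/ (3→4 rises), coda /j/ ok → permitted
[gnjam.sed] — violates constraint (b): syllable 1 onset /gnj/ has 3 consonants (> 2) → not permitted
[mewl.gul] — σ1 onset /m/, coda /wl/ (5→4 falls) ok; σ2 onset /g/, coda /l/ ok → permitted
[ge.je] — σ1 onset /g/, coda /∅/ ok; σ2 onset /j/, coda /∅/ ok → permitted
[dlujr] — σ1 onset /dl/ (1→4 rises), coda /jr/ (5→4 falls) ok → permitted
[pvajg.slajn] — σ1 onset /pv/ (1→2 rises), coda /jg/ (5→1 falls) ok; σ2 onset /sl/ (2→4 rises), coda /jn/ (5→3 falls) ok → permitted

[gnjam.sed]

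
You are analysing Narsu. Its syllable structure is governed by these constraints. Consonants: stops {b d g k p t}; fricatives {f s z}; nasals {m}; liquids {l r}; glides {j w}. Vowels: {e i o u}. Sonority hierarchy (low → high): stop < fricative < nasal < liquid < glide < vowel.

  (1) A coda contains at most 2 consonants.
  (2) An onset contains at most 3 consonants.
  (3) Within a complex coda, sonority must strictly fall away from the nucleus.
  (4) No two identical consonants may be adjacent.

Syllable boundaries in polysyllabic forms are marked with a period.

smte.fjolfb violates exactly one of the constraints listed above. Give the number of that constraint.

1

smte.fjolfb: syllable 2 coda /lfb/ has 3 consonants (> 2).
This is a violation of constraint 1: "A coda contains at most 2 consonants."
The remaining constraints (2, 3, 4) are satisfied.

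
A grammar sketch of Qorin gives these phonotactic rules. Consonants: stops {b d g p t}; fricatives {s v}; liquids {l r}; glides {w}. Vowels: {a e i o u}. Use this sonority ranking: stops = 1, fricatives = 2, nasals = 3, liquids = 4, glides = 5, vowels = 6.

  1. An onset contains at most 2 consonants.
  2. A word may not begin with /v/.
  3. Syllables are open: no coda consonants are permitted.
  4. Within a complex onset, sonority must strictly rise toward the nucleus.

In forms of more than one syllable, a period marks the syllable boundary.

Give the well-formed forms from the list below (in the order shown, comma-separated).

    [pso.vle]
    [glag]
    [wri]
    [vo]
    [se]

[pso.vle], [se]

[pso.vle] — σ1 onset /ps/ (1→2 rises), coda /∅/ ok; σ2 onset /vl/ (2→4 rises), coda /∅/ ok → well-formed
[glag] — violates constraint 3: syllable 1 coda /g/ has 1 consonant (> 0) → ill-formed
[wri] — violates constraint 4: syllable 1 onset /wr/: /w/ (glide, 5) → /r/ (liquid, 4) does not rise → ill-formed
[vo] — violates constraint 2: word begins with /v/ → ill-formed
[se] — σ1 onset /s/, coda /∅/ ok → well-formed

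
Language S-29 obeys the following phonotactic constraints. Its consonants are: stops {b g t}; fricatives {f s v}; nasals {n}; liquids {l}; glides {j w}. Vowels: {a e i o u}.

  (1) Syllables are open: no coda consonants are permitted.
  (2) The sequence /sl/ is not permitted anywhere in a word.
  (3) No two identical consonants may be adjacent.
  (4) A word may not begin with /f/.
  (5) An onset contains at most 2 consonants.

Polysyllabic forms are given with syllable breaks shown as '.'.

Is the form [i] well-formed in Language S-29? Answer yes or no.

yes

[i] — σ1 onset /∅/, coda /∅/ ok → well-formed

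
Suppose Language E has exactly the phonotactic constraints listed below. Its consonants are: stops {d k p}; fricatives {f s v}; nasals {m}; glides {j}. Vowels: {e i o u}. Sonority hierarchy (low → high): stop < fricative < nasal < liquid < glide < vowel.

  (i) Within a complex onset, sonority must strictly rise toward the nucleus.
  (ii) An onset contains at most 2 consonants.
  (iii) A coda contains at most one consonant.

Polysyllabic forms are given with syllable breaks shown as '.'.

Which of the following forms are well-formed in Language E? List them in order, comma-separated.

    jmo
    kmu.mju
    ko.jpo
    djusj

kmu.mju

jmo — violates constraint (i): syllable 1 onset /jm/: /j/ (glide, 5) → /m/ (nasal, 3) does not rise → ill-formed
kmu.mju — σ1 onset /km/ (1→3 rises), coda /∅/ ok; σ2 onset /mj/ (3→5 rises), coda /∅/ ok → well-formed
ko.jpo — violates constraint (i): syllable 2 onset /jp/: /j/ (glide, 5) → /p/ (stop, 1) does not rise → ill-formed
djusj — violates constraint (iii): syllable 1 coda /sj/ has 2 consonants (> 1) → ill-formed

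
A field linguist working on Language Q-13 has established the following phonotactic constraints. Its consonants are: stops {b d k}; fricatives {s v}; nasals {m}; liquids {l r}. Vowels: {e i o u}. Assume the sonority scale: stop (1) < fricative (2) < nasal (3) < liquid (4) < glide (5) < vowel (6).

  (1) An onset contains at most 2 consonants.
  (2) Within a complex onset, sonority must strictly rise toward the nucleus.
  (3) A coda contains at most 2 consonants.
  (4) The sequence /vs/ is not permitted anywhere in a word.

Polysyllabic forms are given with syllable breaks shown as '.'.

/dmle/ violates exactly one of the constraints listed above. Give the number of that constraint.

1

/dmle/: syllable 1 onset /dml/ has 3 consonants (> 2).
This is a violation of constraint 1: "An onset contains at most 2 consonants."
The remaining constraints (2, 3, 4) are satisfied.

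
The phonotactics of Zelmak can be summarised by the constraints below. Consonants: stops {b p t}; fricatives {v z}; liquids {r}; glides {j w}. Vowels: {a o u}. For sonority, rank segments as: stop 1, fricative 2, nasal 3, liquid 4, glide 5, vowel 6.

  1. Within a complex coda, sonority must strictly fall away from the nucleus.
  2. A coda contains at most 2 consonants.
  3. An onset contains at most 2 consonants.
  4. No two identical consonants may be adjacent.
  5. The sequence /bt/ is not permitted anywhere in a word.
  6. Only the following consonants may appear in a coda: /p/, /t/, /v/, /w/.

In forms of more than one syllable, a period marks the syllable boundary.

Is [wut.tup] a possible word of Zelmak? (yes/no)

[wut.tup] — violates constraint 4: adjacent identical consonants /tt/ → ill-formed

no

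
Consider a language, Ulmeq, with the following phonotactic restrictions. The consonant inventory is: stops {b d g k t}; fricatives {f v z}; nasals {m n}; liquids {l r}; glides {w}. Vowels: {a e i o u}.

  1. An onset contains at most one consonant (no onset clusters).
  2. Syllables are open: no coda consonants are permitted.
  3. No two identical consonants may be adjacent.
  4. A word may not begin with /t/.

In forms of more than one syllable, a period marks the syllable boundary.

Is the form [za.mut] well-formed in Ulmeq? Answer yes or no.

[za.mut] — violates constraint 2: syllable 2 coda /t/ has 1 consonant (> 0) → ill-formed

no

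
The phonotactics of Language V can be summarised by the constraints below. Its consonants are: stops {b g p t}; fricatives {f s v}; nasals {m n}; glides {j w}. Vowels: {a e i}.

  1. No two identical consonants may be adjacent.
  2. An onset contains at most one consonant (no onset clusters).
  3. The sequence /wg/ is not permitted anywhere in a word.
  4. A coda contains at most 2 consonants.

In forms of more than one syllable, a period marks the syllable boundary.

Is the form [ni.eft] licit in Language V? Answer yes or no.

[ni.eft] — σ1 onset /n/, coda /∅/ ok; σ2 onset /∅/, coda /ft/ (2C) ok → licit

yes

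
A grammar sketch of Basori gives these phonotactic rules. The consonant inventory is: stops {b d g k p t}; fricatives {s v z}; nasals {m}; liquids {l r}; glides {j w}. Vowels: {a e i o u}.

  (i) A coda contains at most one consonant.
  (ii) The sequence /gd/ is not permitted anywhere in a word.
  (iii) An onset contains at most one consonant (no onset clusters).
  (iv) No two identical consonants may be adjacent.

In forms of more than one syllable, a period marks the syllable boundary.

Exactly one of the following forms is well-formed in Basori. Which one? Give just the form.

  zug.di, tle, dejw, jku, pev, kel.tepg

pev

zug.di — violates constraint (ii): contains banned sequence /gd/ → ill-formed
tle — violates constraint (iii): syllable 1 onset /tl/ has 2 consonants (> 1) → ill-formed
dejw — violates constraint (i): syllable 1 coda /jw/ has 2 consonants (> 1) → ill-formed
jku — violates constraint (iii): syllable 1 onset /jk/ has 2 consonants (> 1) → ill-formed
pev — σ1 onset /p/, coda /v/ ok → well-formed
kel.tepg — violates constraint (i): syllable 2 coda /pg/ has 2 consonants (> 1) → ill-formed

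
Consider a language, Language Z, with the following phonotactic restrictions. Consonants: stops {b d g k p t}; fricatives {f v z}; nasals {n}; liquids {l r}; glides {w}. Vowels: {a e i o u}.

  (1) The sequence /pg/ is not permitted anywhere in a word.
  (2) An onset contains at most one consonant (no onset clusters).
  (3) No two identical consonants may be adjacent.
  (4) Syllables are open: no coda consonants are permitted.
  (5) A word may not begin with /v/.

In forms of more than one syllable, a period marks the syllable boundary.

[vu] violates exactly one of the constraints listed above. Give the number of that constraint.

[vu]: word begins with /v/.
This is a violation of constraint 5: "A word may not begin with /v/."
The remaining constraints (1, 2, 3, 4) are satisfied.

5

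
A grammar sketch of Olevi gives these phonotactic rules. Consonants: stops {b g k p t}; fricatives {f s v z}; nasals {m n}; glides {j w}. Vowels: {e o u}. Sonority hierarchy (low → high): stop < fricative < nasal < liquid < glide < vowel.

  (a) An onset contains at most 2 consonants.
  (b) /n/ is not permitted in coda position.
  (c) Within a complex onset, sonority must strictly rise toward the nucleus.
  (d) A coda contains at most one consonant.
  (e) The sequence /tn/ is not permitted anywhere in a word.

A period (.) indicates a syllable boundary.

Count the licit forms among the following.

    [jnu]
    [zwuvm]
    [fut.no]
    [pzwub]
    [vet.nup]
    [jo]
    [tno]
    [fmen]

1

[jnu] — violates constraint (c): syllable 1 onset /jn/: /j/ (glide, 5) → /n/ (nasal, 3) does not rise → illicit
[zwuvm] — violates constraint (d): syllable 1 coda /vm/ has 2 consonants (> 1) → illicit
[fut.no] — violates constraint (e): contains banned sequence /tn/ → illicit
[pzwub] — violates constraint (a): syllable 1 onset /pzw/ has 3 consonants (> 2) → illicit
[vet.nup] — violates constraint (e): contains banned sequence /tn/ → illicit
[jo] — σ1 onset /j/, coda /∅/ ok → licit
[tno] — violates constraint (e): contains banned sequence /tn/ → illicit
[fmen] — violates constraint (b): syllable 1 coda contains /n/ → illicit
Licit: [jo] → 1.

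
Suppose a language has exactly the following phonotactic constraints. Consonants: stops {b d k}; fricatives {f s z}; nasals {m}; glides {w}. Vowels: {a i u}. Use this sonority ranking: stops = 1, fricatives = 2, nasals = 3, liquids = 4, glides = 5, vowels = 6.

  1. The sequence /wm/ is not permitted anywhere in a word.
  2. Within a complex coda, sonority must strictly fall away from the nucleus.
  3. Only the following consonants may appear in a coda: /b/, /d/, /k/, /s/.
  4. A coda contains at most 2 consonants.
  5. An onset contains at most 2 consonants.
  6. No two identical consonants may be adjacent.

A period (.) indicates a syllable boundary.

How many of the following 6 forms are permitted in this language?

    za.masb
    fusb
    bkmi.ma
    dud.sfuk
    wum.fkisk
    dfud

za.masb — σ1 onset /z/, coda /∅/ ok; σ2 onset /m/, coda /sb/ (2→1 falls) ok → permitted
fusb — σ1 onset /f/, coda /sb/ (2→1 falls) ok → permitted
bkmi.ma — violates constraint 5: syllable 1 onset /bkm/ has 3 consonants (> 2) → not permitted
dud.sfuk — σ1 onset /d/, coda /d/ ok; σ2 onset /sf/ (2C), coda /k/ ok → permitted
wum.fkisk — violates constraint 3: syllable 1 coda contains /m/, which is not a licensed coda consonant → not permitted
dfud — σ1 onset /df/ (2C), coda /d/ ok → permitted
Permitted: za.masb, fusb, dud.sfuk, dfud → 4.

4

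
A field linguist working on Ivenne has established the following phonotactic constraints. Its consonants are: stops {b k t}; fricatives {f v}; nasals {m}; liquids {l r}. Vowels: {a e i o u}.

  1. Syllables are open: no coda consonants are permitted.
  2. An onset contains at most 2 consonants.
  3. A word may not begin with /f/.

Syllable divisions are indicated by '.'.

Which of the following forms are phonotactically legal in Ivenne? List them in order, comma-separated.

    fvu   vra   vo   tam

vra, vo

fvu — violates constraint 3: word begins with /f/ → phonotactically illegal
vra — σ1 onset /vr/ (2C), coda /∅/ ok → phonotactically legal
vo — σ1 onset /v/, coda /∅/ ok → phonotactically legal
tam — violates constraint 1: syllable 1 coda /m/ has 1 consonant (> 0) → phonotactically illegal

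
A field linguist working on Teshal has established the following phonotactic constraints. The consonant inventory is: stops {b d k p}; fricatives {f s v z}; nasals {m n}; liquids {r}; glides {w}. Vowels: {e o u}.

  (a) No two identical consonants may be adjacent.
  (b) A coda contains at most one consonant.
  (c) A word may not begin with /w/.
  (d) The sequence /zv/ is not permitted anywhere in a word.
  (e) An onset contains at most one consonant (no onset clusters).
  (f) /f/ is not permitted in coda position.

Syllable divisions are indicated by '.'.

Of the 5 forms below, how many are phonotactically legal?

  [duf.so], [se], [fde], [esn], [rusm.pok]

[duf.so] — violates constraint (f): syllable 1 coda contains /f/ → phonotactically illegal
[se] — σ1 onset /s/, coda /∅/ ok → phonotactically legal
[fde] — violates constraint (e): syllable 1 onset /fd/ has 2 consonants (> 1) → phonotactically illegal
[esn] — violates constraint (b): syllable 1 coda /sn/ has 2 consonants (> 1) → phonotactically illegal
[rusm.pok] — violates constraint (b): syllable 1 coda /sm/ has 2 consonants (> 1) → phonotactically illegal
Phonotactically legal: [se] → 1.

1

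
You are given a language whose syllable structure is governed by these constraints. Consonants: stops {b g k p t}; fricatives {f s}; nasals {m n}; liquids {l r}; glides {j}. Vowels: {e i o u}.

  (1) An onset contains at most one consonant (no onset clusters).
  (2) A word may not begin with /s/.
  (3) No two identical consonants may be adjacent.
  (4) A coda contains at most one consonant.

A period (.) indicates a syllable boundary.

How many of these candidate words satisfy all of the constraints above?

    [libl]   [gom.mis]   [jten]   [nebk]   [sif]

0

[libl] — violates constraint 4: syllable 1 coda /bl/ has 2 consonants (> 1) → ill-formed
[gom.mis] — violates constraint 3: adjacent identical consonants /mm/ → ill-formed
[jten] — violates constraint 1: syllable 1 onset /jt/ has 2 consonants (> 1) → ill-formed
[nebk] — violates constraint 4: syllable 1 coda /bk/ has 2 consonants (> 1) → ill-formed
[sif] — violates constraint 2: word begins with /s/ → ill-formed
No form is well-formed → 0.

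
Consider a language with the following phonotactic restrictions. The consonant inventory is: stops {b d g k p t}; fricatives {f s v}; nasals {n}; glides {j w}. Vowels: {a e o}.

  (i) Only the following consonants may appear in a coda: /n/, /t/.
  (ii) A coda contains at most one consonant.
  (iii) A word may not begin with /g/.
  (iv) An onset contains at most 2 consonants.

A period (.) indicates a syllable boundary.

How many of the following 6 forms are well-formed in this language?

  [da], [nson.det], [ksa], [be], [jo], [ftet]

[da] — σ1 onset /d/, coda /∅/ ok → well-formed
[nson.det] — σ1 onset /ns/ (2C), coda /n/ ok; σ2 onset /d/, coda /t/ ok → well-formed
[ksa] — σ1 onset /ks/ (2C), coda /∅/ ok → well-formed
[be] — σ1 onset /b/, coda /∅/ ok → well-formed
[jo] — σ1 onset /j/, coda /∅/ ok → well-formed
[ftet] — σ1 onset /ft/ (2C), coda /t/ ok → well-formed
Well-formed: [da], [nson.det], [ksa], [be], [jo], [ftet] → 6.

6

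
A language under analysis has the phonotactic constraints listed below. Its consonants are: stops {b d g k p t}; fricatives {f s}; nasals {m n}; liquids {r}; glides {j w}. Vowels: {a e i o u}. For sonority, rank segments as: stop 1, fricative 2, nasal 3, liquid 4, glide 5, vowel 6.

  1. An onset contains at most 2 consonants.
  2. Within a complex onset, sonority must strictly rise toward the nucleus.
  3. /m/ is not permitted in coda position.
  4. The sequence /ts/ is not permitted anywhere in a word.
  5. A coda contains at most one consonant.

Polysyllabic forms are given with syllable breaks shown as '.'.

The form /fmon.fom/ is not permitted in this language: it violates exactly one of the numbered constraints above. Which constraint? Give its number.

/fmon.fom/: syllable 2 coda contains /m/.
This is a violation of constraint 3: "/m/ is not permitted in coda position."
The remaining constraints (1, 2, 4, 5) are satisfied.

3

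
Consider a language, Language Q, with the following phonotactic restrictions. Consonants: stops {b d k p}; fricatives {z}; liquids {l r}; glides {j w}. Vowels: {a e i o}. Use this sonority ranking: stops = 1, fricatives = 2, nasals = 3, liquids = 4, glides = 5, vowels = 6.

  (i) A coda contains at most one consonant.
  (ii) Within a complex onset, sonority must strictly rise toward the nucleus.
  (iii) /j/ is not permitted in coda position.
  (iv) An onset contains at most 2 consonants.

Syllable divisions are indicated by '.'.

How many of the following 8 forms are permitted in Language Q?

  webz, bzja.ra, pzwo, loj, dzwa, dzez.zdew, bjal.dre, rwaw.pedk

1

webz — violates constraint (i): syllable 1 coda /bz/ has 2 consonants (> 1) → not permitted
bzja.ra — violates constraint (iv): syllable 1 onset /bzj/ has 3 consonants (> 2) → not permitted
pzwo — violates constraint (iv): syllable 1 onset /pzw/ has 3 consonants (> 2) → not permitted
loj — violates constraint (iii): syllable 1 coda contains /j/ → not permitted
dzwa — violates constraint (iv): syllable 1 onset /dzw/ has 3 consonants (> 2) → not permitted
dzez.zdew — violates constraint (ii): syllable 2 onset /zd/: /z/ (fricative, 2) → /d/ (stop, 1) does not rise → not permitted
bjal.dre — σ1 onset /bj/ (1→5 rises), coda /l/ ok; σ2 onset /dr/ (1→4 rises), coda /∅/ ok → permitted
rwaw.pedk — violates constraint (i): syllable 2 coda /dk/ has 2 consonants (> 1) → not permitted
Permitted: bjal.dre → 1.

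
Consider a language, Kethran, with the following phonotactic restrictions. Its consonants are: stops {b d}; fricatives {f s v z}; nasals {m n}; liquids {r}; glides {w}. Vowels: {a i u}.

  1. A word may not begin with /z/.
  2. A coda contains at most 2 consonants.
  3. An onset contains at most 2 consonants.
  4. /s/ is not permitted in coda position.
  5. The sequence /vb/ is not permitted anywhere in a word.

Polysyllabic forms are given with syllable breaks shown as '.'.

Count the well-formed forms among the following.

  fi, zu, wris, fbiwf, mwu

fi — σ1 onset /f/, coda /∅/ ok → well-formed
zu — violates constraint 1: word begins with /z/ → ill-formed
wris — violates constraint 4: syllable 1 coda contains /s/ → ill-formed
fbiwf — σ1 onset /fb/ (2C), coda /wf/ (2C) ok → well-formed
mwu — σ1 onset /mw/ (2C), coda /∅/ ok → well-formed
Well-formed: fi, fbiwf, mwu → 3.

3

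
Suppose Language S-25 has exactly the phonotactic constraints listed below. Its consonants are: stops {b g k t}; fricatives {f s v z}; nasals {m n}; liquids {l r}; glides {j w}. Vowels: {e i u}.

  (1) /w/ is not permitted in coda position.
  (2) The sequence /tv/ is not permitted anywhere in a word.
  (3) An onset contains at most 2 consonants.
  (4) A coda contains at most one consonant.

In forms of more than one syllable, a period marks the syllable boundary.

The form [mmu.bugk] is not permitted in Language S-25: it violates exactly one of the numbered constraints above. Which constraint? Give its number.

[mmu.bugk]: syllable 2 coda /gk/ has 2 consonants (> 1).
This is a violation of constraint 4: "A coda contains at most one consonant."
The remaining constraints (1, 2, 3) are satisfied.

4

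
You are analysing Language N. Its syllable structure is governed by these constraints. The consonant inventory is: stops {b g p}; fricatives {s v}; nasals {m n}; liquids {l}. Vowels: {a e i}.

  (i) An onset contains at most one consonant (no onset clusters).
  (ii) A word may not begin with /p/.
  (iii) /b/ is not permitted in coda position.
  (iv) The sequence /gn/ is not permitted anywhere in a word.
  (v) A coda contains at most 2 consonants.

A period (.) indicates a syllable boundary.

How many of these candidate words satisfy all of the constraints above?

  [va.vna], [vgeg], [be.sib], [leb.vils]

[va.vna] — violates constraint (i): syllable 2 onset /vn/ has 2 consonants (> 1) → phonotactically illegal
[vgeg] — violates constraint (i): syllable 1 onset /vg/ has 2 consonants (> 1) → phonotactically illegal
[be.sib] — violates constraint (iii): syllable 2 coda contains /b/ → phonotactically illegal
[leb.vils] — violates constraint (iii): syllable 1 coda contains /b/ → phonotactically illegal
No form is phonotactically legal → 0.

0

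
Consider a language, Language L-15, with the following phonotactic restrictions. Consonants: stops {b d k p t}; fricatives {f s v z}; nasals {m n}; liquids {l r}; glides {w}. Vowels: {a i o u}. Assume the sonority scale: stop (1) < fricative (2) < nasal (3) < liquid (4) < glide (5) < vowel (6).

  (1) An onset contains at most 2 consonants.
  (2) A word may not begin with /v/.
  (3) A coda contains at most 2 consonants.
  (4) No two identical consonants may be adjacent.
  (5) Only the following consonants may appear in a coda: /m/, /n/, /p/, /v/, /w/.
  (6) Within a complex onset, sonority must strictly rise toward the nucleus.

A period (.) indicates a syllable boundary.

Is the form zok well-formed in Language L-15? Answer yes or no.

zok — violates constraint 5: syllable 1 coda contains /k/, which is not a licensed coda consonant → ill-formed

no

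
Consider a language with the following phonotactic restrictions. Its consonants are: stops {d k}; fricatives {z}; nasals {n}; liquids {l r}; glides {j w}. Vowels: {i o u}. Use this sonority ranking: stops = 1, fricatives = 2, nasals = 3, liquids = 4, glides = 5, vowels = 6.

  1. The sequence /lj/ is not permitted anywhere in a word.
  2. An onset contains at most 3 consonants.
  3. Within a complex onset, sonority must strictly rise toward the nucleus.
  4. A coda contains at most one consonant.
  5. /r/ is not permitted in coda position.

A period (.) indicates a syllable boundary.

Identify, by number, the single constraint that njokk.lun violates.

4

njokk.lun: syllable 1 coda /kk/ has 2 consonants (> 1).
This is a violation of constraint 4: "A coda contains at most one consonant."
The remaining constraints (1, 2, 3, 5) are satisfied.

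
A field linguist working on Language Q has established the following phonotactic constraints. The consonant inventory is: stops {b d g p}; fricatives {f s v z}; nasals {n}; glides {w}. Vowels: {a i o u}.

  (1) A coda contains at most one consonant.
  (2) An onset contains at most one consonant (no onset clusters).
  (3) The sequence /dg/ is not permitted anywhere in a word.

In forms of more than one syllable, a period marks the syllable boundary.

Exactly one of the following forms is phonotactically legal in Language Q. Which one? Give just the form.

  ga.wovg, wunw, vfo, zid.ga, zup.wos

zup.wos

ga.wovg — violates constraint 1: syllable 2 coda /vg/ has 2 consonants (> 1) → phonotactically illegal
wunw — violates constraint 1: syllable 1 coda /nw/ has 2 consonants (> 1) → phonotactically illegal
vfo — violates constraint 2: syllable 1 onset /vf/ has 2 consonants (> 1) → phonotactically illegal
zid.ga — violates constraint 3: contains banned sequence /dg/ → phonotactically illegal
zup.wos — σ1 onset /z/, coda /p/ ok; σ2 onset /w/, coda /s/ ok → phonotactically legal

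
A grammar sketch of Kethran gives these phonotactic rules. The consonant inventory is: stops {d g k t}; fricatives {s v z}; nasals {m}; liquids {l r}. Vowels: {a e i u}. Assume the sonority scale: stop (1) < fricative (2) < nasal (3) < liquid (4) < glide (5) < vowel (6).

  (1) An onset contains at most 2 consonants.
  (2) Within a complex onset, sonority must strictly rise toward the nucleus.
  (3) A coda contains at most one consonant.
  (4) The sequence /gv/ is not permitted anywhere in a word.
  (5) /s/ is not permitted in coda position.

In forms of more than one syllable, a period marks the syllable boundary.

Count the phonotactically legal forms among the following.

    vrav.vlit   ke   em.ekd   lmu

2

vrav.vlit — σ1 onset /vr/ (2→4 rises), coda /v/ ok; σ2 onset /vl/ (2→4 rises), coda /t/ ok → phonotactically legal
ke — σ1 onset /k/, coda /∅/ ok → phonotactically legal
em.ekd — violates constraint 3: syllable 2 coda /kd/ has 2 consonants (> 1) → phonotactically illegal
lmu — violates constraint 2: syllable 1 onset /lm/: /l/ (liquid, 4) → /m/ (nasal, 3) does not rise → phonotactically illegal
Phonotactically legal: vrav.vlit, ke → 2.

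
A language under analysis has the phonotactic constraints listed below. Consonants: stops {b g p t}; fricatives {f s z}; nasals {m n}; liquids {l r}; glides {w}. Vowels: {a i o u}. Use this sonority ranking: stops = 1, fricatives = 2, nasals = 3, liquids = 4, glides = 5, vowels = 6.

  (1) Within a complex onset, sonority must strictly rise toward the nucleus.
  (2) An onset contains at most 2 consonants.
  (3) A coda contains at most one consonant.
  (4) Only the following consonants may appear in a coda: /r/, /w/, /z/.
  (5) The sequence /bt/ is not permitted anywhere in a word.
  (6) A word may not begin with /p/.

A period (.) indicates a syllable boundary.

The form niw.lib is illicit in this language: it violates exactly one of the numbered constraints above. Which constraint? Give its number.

4

niw.lib: syllable 2 coda contains /b/, which is not a licensed coda consonant.
This is a violation of constraint 4: "Only the following consonants may appear in a coda: /r/, /w/, /z/."
The remaining constraints (1, 2, 3, 5, 6) are satisfied.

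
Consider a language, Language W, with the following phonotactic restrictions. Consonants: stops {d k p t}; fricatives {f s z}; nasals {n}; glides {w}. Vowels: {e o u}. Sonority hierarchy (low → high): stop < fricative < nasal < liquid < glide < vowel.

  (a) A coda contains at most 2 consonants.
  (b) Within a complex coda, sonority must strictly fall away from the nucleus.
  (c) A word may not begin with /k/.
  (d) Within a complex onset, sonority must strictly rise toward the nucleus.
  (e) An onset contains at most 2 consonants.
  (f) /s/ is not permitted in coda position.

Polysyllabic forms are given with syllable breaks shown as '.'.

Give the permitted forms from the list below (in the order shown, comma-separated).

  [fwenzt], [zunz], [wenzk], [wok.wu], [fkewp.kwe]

[fwenzt] — violates constraint (a): syllable 1 coda /nzt/ has 3 consonants (> 2) → not permitted
[zunz] — σ1 onset /z/, coda /nz/ (3→2 falls) ok → permitted
[wenzk] — violates constraint (a): syllable 1 coda /nzk/ has 3 consonants (> 2) → not permitted
[wok.wu] — σ1 onset /w/, coda /k/ ok; σ2 onset /w/, coda /∅/ ok → permitted
[fkewp.kwe] — violates constraint (d): syllable 1 onset /fk/: /f/ (fricative, 2) → /k/ (stop, 1) does not rise → not permitted

[zunz], [wok.wu]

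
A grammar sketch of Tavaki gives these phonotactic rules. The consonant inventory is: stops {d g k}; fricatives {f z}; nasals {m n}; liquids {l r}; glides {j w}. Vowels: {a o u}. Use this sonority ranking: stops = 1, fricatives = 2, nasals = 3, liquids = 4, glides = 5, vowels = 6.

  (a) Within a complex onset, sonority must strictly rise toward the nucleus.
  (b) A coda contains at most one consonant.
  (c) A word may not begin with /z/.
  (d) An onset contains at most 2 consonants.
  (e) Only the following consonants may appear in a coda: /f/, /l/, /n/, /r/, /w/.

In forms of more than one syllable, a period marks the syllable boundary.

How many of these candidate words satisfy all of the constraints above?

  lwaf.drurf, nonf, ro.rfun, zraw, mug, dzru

lwaf.drurf — violates constraint (b): syllable 2 coda /rf/ has 2 consonants (> 1) → phonotactically illegal
nonf — violates constraint (b): syllable 1 coda /nf/ has 2 consonants (> 1) → phonotactically illegal
ro.rfun — violates constraint (a): syllable 2 onset /rf/: /r/ (liquid, 4) → /f/ (fricative, 2) does not rise → phonotactically illegal
zraw — violates constraint (c): word begins with /z/ → phonotactically illegal
mug — violates constraint (e): syllable 1 coda contains /g/, which is not a licensed coda consonant → phonotactically illegal
dzru — violates constraint (d): syllable 1 onset /dzr/ has 3 consonants (> 2) → phonotactically illegal
No form is phonotactically legal → 0.

0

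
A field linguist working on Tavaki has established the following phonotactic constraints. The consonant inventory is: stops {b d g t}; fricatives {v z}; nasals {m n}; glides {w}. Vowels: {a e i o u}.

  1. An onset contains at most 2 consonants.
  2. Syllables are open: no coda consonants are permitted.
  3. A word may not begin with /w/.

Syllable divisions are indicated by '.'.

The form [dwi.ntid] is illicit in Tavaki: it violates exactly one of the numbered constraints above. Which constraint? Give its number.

[dwi.ntid]: syllable 2 coda /d/ has 1 consonant (> 0).
This is a violation of constraint 2: "Syllables are open: no coda consonants are permitted."
The remaining constraints (1, 3) are satisfied.

2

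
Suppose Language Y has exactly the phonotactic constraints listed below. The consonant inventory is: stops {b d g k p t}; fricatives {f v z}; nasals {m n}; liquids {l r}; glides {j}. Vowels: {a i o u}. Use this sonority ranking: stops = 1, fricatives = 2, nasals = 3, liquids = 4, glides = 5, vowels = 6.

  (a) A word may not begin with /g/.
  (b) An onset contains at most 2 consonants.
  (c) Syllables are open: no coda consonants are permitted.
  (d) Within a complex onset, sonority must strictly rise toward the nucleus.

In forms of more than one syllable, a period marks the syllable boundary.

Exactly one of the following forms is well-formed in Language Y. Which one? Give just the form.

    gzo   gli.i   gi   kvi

gzo — violates constraint (a): word begins with /g/ → ill-formed
gli.i — violates constraint (a): word begins with /g/ → ill-formed
gi — violates constraint (a): word begins with /g/ → ill-formed
kvi — σ1 onset /kv/ (1→2 rises), coda /∅/ ok → well-formed

kvi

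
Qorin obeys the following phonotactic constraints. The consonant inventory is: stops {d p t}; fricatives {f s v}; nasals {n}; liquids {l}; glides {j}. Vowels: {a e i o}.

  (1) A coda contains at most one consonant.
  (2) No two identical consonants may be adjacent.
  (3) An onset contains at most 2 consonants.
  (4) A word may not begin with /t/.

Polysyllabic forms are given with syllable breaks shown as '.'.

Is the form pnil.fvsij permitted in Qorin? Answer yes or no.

pnil.fvsij — violates constraint 3: syllable 2 onset /fvs/ has 3 consonants (> 2) → not permitted

no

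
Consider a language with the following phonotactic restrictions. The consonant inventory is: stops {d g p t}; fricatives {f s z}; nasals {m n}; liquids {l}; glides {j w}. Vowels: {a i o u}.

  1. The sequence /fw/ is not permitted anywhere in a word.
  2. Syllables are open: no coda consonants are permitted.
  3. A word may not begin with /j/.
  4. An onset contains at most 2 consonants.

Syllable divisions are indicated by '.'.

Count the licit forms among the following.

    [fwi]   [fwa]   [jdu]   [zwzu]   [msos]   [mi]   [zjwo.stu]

[fwi] — violates constraint 1: contains banned sequence /fw/ → illicit
[fwa] — violates constraint 1: contains banned sequence /fw/ → illicit
[jdu] — violates constraint 3: word begins with /j/ → illicit
[zwzu] — violates constraint 4: syllable 1 onset /zwz/ has 3 consonants (> 2) → illicit
[msos] — violates constraint 2: syllable 1 coda /s/ has 1 consonant (> 0) → illicit
[mi] — σ1 onset /m/, coda /∅/ ok → licit
[zjwo.stu] — violates constraint 4: syllable 1 onset /zjw/ has 3 consonants (> 2) → illicit
Licit: [mi] → 1.

1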